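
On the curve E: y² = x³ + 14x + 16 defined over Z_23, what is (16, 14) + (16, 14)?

(14, 9)

tangent at (16, 14): λ = (3·16² + 14)/(2·14) ≡ 0/5. 5⁻¹ ≡ 14 (mod 23), so λ ≡ 0·14 ≡ 0.
  x = λ² - 16 - 16 = 0 - 32 ≡ 14; y = λ·(16 - 14) - 14 ≡ 9. → (14, 9)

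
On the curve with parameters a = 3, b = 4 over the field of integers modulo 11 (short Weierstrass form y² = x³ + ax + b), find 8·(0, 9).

(0, 9)

Write G = (0, 9).
Repeated addition: build up to 8G.
2G: tangent at (0, 9): λ = (3·0² + 3)/(2·9) ≡ 3/7. 7⁻¹ ≡ 8 (mod 11), so λ ≡ 3·8 ≡ 2.
  x = λ² - 0 - 0 = 4 - 0 ≡ 4; y = λ·(0 - 4) - 9 ≡ 5. → (4, 5)
3G: (4, 5) + (0, 9). λ = (9 - 5)/(0 - 4) ≡ 4/7 mod 11. 7⁻¹ ≡ 8 (mod 11) since 7·8 = 56 ≡ 1, so λ ≡ 10.
  x = λ² - 4 - 0 = 100 - 4 ≡ 8; y = λ·(4 - 8) - 5 ≡ 10. → (8, 10)
4G: (8, 10) + (0, 9). λ = (9 - 10)/(0 - 8) ≡ 10/3 mod 11. 3⁻¹ ≡ 4 (mod 11) since 3·4 = 12 ≡ 1, so λ ≡ 7.
  x = λ² - 8 - 0 = 49 - 8 ≡ 8; y = λ·(8 - 8) - 10 ≡ 1. → (8, 1)
5G: (8, 1) + (0, 9). λ = (9 - 1)/(0 - 8) ≡ 8/3 mod 11. 3⁻¹ ≡ 4 (mod 11), so λ ≡ 10.
  x = λ² - 8 - 0 = 100 - 8 ≡ 4; y = λ·(8 - 4) - 1 ≡ 6. → (4, 6)
6G: (4, 6) + (0, 9). λ = (9 - 6)/(0 - 4) ≡ 3/7 mod 11. 7⁻¹ ≡ 8 (mod 11), so λ ≡ 2.
  x = λ² - 4 - 0 = 4 - 4 ≡ 0; y = λ·(4 - 0) - 6 ≡ 2. → (0, 2)
7G: (0, 2) + (0, 9): same x and y₁ ≡ -y₂, so the sum is ∞.
8G: ∞ + (0, 9) = (0, 9) (identity).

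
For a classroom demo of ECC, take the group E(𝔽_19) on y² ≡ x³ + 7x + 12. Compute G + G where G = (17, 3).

(4, 16)

tangent at (17, 3): λ = (3·17² + 7)/(2·3) ≡ 0/6. 6⁻¹ ≡ 16 (mod 19), so λ ≡ 0·16 ≡ 0.
  x = λ² - 17 - 17 = 0 - 34 ≡ 4; y = λ·(17 - 4) - 3 ≡ 16. → (4, 16)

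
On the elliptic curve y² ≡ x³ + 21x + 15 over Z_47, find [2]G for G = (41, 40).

(30, 3)

tangent at (41, 40): λ = (3·41² + 21)/(2·40) ≡ 35/33. 33⁻¹ ≡ 10 (mod 47), so λ ≡ 35·10 ≡ 21.
  x = λ² - 41 - 41 = 441 - 82 ≡ 30; y = λ·(41 - 30) - 40 ≡ 3. → (30, 3)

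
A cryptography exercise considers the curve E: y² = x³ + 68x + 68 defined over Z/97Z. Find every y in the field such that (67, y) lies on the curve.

15, 82

x³ + 68x + 68 = 305387 ≡ 31 (mod 97).
Square roots of 31 mod 97: 15 and 82 (since 15² = 225 ≡ 31).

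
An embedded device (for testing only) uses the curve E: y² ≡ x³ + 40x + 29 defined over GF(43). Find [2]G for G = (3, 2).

(30, 8)

tangent at (3, 2): λ = (3·3² + 40)/(2·2) ≡ 24/4. 4⁻¹ ≡ 11 (mod 43) since 4·11 = 44 ≡ 1, so λ ≡ 24·11 ≡ 6.
  x = λ² - 3 - 3 = 36 - 6 ≡ 30; y = λ·(3 - 30) - 2 ≡ 8. → (30, 8)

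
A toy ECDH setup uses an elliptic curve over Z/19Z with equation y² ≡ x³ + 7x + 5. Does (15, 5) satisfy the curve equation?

no

y² = 5² ≡ 6; x³ + 7x + 5 = 3485 ≡ 8 (mod 19). 6 ≠ 8.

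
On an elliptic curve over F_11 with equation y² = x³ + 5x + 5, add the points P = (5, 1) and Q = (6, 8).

(5, 10)

(5, 1) + (6, 8). λ = (8 - 1)/(6 - 5) ≡ 7/1 mod 11. 1⁻¹ ≡ 1 (mod 11) since 1·1 = 1 ≡ 1, so λ ≡ 7.
  x = λ² - 5 - 6 = 49 - 11 ≡ 5; y = λ·(5 - 5) - 1 ≡ 10. → (5, 10)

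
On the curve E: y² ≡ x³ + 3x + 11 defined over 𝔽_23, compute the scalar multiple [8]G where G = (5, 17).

(4, 15)

Repeated addition: build up to 8G.
2G: tangent at (5, 17): λ = (3·5² + 3)/(2·17) ≡ 9/11. 11⁻¹ ≡ 21 (mod 23), so λ ≡ 9·21 ≡ 5.
  x = λ² - 5 - 5 = 25 - 10 ≡ 15; y = λ·(5 - 15) - 17 ≡ 2. → (15, 2)
3G: (15, 2) + (5, 17). λ = (17 - 2)/(5 - 15) ≡ 15/13 mod 23. 13⁻¹ ≡ 16 (mod 23), so λ ≡ 10.
  x = λ² - 15 - 5 = 100 - 20 ≡ 11; y = λ·(15 - 11) - 2 ≡ 15. → (11, 15)
4G: (11, 15) + (5, 17). λ = (17 - 15)/(5 - 11) ≡ 2/17 mod 23. 17⁻¹ ≡ 19 (mod 23) since 17·19 = 323 ≡ 1, so λ ≡ 15.
  x = λ² - 11 - 5 = 225 - 16 ≡ 2; y = λ·(11 - 2) - 15 ≡ 5. → (2, 5)
5G: (2, 5) + (5, 17). λ = (17 - 5)/(5 - 2) ≡ 12/3 mod 23. 3⁻¹ ≡ 8 (mod 23) since 3·8 = 24 ≡ 1, so λ ≡ 4.
  x = λ² - 2 - 5 = 16 - 7 ≡ 9; y = λ·(2 - 9) - 5 ≡ 13. → (9, 13)
6G: (9, 13) + (5, 17). λ = (17 - 13)/(5 - 9) ≡ 4/19 mod 23. 19⁻¹ ≡ 17 (mod 23), so λ ≡ 22.
  x = λ² - 9 - 5 = 484 - 14 ≡ 10; y = λ·(9 - 10) - 13 ≡ 11. → (10, 11)
7G: (10, 11) + (5, 17). λ = (17 - 11)/(5 - 10) ≡ 6/18 mod 23. 18⁻¹ ≡ 9 (mod 23), so λ ≡ 8.
  x = λ² - 10 - 5 = 64 - 15 ≡ 3; y = λ·(10 - 3) - 11 ≡ 22. → (3, 22)
8G: (3, 22) + (5, 17). λ = (17 - 22)/(5 - 3) ≡ 18/2 mod 23. 2⁻¹ ≡ 12 (mod 23), so λ ≡ 9.
  x = λ² - 3 - 5 = 81 - 8 ≡ 4; y = λ·(3 - 4) - 22 ≡ 15. → (4, 15)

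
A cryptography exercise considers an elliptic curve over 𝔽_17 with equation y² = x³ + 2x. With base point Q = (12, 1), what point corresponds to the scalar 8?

Double-and-add on 8 = (1000)₂. Start with Q = (12, 1) for the leading 1-bit.
double: tangent at (12, 1): λ = (3·12² + 2)/(2·1) ≡ 9/2. 2⁻¹ ≡ 9 (mod 17) since 2·9 = 18 ≡ 1, so λ ≡ 9·9 ≡ 13.
  x = λ² - 12 - 12 = 169 - 24 ≡ 9; y = λ·(12 - 9) - 1 ≡ 4. → (9, 4)
double: tangent at (9, 4): λ = (3·9² + 2)/(2·4) ≡ 7/8. 8⁻¹ ≡ 15 (mod 17) since 8·15 = 120 ≡ 1, so λ ≡ 7·15 ≡ 3.
  x = λ² - 9 - 9 = 9 - 18 ≡ 8; y = λ·(9 - 8) - 4 ≡ 16. → (8, 16)
double: tangent at (8, 16): λ = (3·8² + 2)/(2·16) ≡ 7/15. 15⁻¹ ≡ 8 (mod 17), so λ ≡ 7·8 ≡ 5.
  x = λ² - 8 - 8 = 25 - 16 ≡ 9; y = λ·(8 - 9) - 16 ≡ 13. → (9, 13)

(9, 13)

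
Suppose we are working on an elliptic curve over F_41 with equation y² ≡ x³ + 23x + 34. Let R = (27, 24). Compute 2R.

(30, 7)

tangent at (27, 24): λ = (3·27² + 23)/(2·24) ≡ 37/7. 7⁻¹ ≡ 6 (mod 41), so λ ≡ 37·6 ≡ 17.
  x = λ² - 27 - 27 = 289 - 54 ≡ 30; y = λ·(27 - 30) - 24 ≡ 7. → (30, 7)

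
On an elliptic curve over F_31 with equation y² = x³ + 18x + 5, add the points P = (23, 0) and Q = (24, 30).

(23, 0) + (24, 30). λ = (30 - 0)/(24 - 23) ≡ 30/1 mod 31. 1⁻¹ ≡ 1 (mod 31), so λ ≡ 30.
  x = λ² - 23 - 24 = 900 - 47 ≡ 16; y = λ·(23 - 16) - 0 ≡ 24. → (16, 24)

(16, 24)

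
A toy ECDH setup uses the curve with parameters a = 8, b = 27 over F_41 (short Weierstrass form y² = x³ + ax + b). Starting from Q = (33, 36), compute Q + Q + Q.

(1, 6)

Repeated addition: build up to 3Q.
2Q: tangent at (33, 36): λ = (3·33² + 8)/(2·36) ≡ 36/31. 31⁻¹ ≡ 4 (mod 41), so λ ≡ 36·4 ≡ 21.
  x = λ² - 33 - 33 = 441 - 66 ≡ 6; y = λ·(33 - 6) - 36 ≡ 39. → (6, 39)
3Q: (6, 39) + (33, 36). λ = (36 - 39)/(33 - 6) ≡ 38/27 mod 41. 27⁻¹ ≡ 38 (mod 41), so λ ≡ 9.
  x = λ² - 6 - 33 = 81 - 39 ≡ 1; y = λ·(6 - 1) - 39 ≡ 6. → (1, 6)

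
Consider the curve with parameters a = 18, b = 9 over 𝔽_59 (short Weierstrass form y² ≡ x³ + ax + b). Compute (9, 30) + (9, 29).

O

The two points share x = 9 and their y-coordinates satisfy 30 + 29 ≡ 0 (mod 59), so they are inverses. Their sum is O.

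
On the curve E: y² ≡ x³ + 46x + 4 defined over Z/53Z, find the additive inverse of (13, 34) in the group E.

(13, 19)

-(13, 34) = (13, -34 mod 53) = (13, 19).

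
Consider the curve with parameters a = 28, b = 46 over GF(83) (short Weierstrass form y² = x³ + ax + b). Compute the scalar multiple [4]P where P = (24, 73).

(31, 24)

Repeated addition: build up to 4P.
2P: tangent at (24, 73): λ = (3·24² + 28)/(2·73) ≡ 13/63. 63⁻¹ ≡ 29 (mod 83) since 63·29 = 1827 ≡ 1, so λ ≡ 13·29 ≡ 45.
  x = λ² - 24 - 24 = 2025 - 48 ≡ 68; y = λ·(24 - 68) - 73 ≡ 22. → (68, 22)
3P: (68, 22) + (24, 73). λ = (73 - 22)/(24 - 68) ≡ 51/39 mod 83. 39⁻¹ ≡ 66 (mod 83), so λ ≡ 46.
  x = λ² - 68 - 24 = 2116 - 92 ≡ 32; y = λ·(68 - 32) - 22 ≡ 57. → (32, 57)
4P: (32, 57) + (24, 73). λ = (73 - 57)/(24 - 32) ≡ 16/75 mod 83. 75⁻¹ ≡ 31 (mod 83), so λ ≡ 81.
  x = λ² - 32 - 24 = 6561 - 56 ≡ 31; y = λ·(32 - 31) - 57 ≡ 24. → (31, 24)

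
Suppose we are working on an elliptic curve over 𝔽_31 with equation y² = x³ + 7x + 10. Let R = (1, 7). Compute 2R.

tangent at (1, 7): λ = (3·1² + 7)/(2·7) ≡ 10/14. 14⁻¹ ≡ 20 (mod 31), so λ ≡ 10·20 ≡ 14.
  x = λ² - 1 - 1 = 196 - 2 ≡ 8; y = λ·(1 - 8) - 7 ≡ 19. → (8, 19)

(8, 19)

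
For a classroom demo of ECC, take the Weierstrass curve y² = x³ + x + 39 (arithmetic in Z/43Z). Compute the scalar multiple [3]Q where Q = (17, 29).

(23, 19)

Repeated addition: build up to 3Q.
2Q: tangent at (17, 29): λ = (3·17² + 1)/(2·29) ≡ 8/15. 15⁻¹ ≡ 23 (mod 43), so λ ≡ 8·23 ≡ 12.
  x = λ² - 17 - 17 = 144 - 34 ≡ 24; y = λ·(17 - 24) - 29 ≡ 16. → (24, 16)
3Q: (24, 16) + (17, 29). λ = (29 - 16)/(17 - 24) ≡ 13/36 mod 43. 36⁻¹ ≡ 6 (mod 43) since 36·6 = 216 ≡ 1, so λ ≡ 35.
  x = λ² - 24 - 17 = 1225 - 41 ≡ 23; y = λ·(24 - 23) - 16 ≡ 19. → (23, 19)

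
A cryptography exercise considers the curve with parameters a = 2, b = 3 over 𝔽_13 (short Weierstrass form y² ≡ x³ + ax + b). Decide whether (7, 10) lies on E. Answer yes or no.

y² = 10² ≡ 9; x³ + 2x + 3 = 360 ≡ 9 (mod 13). 9 = 9.

yes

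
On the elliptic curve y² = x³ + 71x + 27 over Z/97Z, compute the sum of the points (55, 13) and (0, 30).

(85, 58)

(55, 13) + (0, 30). λ = (30 - 13)/(0 - 55) ≡ 17/42 mod 97. 42⁻¹ ≡ 67 (mod 97), so λ ≡ 72.
  x = λ² - 55 - 0 = 5184 - 55 ≡ 85; y = λ·(55 - 85) - 13 ≡ 58. → (85, 58)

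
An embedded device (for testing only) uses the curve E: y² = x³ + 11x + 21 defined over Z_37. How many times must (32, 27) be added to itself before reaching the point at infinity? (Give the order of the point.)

7

2P: tangent at (32, 27): λ = (3·32² + 11)/(2·27) ≡ 12/17. 17⁻¹ ≡ 24 (mod 37), so λ ≡ 12·24 ≡ 29.
  x = λ² - 32 - 32 = 841 - 64 ≡ 0; y = λ·(32 - 0) - 27 ≡ 13. → (0, 13)
3P: (0, 13) + (32, 27). λ = (27 - 13)/(32 - 0) ≡ 14/32 mod 37. 32⁻¹ ≡ 22 (mod 37) since 32·22 = 704 ≡ 1, so λ ≡ 12.
  x = λ² - 0 - 32 = 144 - 32 ≡ 1; y = λ·(0 - 1) - 13 ≡ 12. → (1, 12)
4P: (1, 12) + (32, 27). λ = (27 - 12)/(32 - 1) ≡ 15/31 mod 37. 31⁻¹ ≡ 6 (mod 37), so λ ≡ 16.
  x = λ² - 1 - 32 = 256 - 33 ≡ 1; y = λ·(1 - 1) - 12 ≡ 25. → (1, 25)
5P: (1, 25) + (32, 27). λ = (27 - 25)/(32 - 1) ≡ 2/31 mod 37. 31⁻¹ ≡ 6 (mod 37), so λ ≡ 12.
  x = λ² - 1 - 32 = 144 - 33 ≡ 0; y = λ·(1 - 0) - 25 ≡ 24. → (0, 24)
6P: (0, 24) + (32, 27). λ = (27 - 24)/(32 - 0) ≡ 3/32 mod 37. 32⁻¹ ≡ 22 (mod 37), so λ ≡ 29.
  x = λ² - 0 - 32 = 841 - 32 ≡ 32; y = λ·(0 - 32) - 24 ≡ 10. → (32, 10)
7P: (32, 10) + (32, 27): same x and y₁ ≡ -y₂, so the sum is the point at infinity.
7P = the point at infinity, so the order is 7.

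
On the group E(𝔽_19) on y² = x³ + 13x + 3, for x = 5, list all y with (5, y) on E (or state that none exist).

none

x³ + 13x + 3 = 193 ≡ 3 (mod 19).
3 is a non-residue mod 19; no y exists.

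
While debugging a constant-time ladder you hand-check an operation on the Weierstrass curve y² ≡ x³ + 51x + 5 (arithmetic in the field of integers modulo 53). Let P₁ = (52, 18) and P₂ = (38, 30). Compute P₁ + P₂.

(7, 4)

(52, 18) + (38, 30). λ = (30 - 18)/(38 - 52) ≡ 12/39 mod 53. 39⁻¹ ≡ 34 (mod 53) since 39·34 = 1326 ≡ 1, so λ ≡ 37.
  x = λ² - 52 - 38 = 1369 - 90 ≡ 7; y = λ·(52 - 7) - 18 ≡ 4. → (7, 4)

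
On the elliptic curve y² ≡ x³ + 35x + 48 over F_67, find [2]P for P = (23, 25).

tangent at (23, 25): λ = (3·23² + 35)/(2·25) ≡ 14/50. 50⁻¹ ≡ 63 (mod 67), so λ ≡ 14·63 ≡ 11.
  x = λ² - 23 - 23 = 121 - 46 ≡ 8; y = λ·(23 - 8) - 25 ≡ 6. → (8, 6)

(8, 6)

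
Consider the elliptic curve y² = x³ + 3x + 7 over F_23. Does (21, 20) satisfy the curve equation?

no

y² = 20² ≡ 9; x³ + 3x + 7 = 9331 ≡ 16 (mod 23). 9 ≠ 16.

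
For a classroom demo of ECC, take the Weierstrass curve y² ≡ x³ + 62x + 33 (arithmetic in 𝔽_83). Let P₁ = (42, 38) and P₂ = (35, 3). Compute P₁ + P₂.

(42, 38) + (35, 3). λ = (3 - 38)/(35 - 42) ≡ 48/76 mod 83. 76⁻¹ ≡ 71 (mod 83), so λ ≡ 5.
  x = λ² - 42 - 35 = 25 - 77 ≡ 31; y = λ·(42 - 31) - 38 ≡ 17. → (31, 17)

(31, 17)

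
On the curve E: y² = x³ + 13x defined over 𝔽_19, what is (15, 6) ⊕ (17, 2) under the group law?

(15, 6) + (17, 2). λ = (2 - 6)/(17 - 15) ≡ 15/2 mod 19. 2⁻¹ ≡ 10 (mod 19) since 2·10 = 20 ≡ 1, so λ ≡ 17.
  x = λ² - 15 - 17 = 289 - 32 ≡ 10; y = λ·(15 - 10) - 6 ≡ 3. → (10, 3)

(10, 3)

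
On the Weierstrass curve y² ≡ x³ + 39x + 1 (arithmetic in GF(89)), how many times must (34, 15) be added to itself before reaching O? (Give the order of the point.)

8

2P: tangent at (34, 15): λ = (3·34² + 39)/(2·15) ≡ 36/30. 30⁻¹ ≡ 3 (mod 89) since 30·3 = 90 ≡ 1, so λ ≡ 36·3 ≡ 19.
  x = λ² - 34 - 34 = 361 - 68 ≡ 26; y = λ·(34 - 26) - 15 ≡ 48. → (26, 48)
3P: (26, 48) + (34, 15). λ = (15 - 48)/(34 - 26) ≡ 56/8 mod 89. 8⁻¹ ≡ 78 (mod 89), so λ ≡ 7.
  x = λ² - 26 - 34 = 49 - 60 ≡ 78; y = λ·(26 - 78) - 48 ≡ 33. → (78, 33)
4P: (78, 33) + (34, 15). λ = (15 - 33)/(34 - 78) ≡ 71/45 mod 89. 45⁻¹ ≡ 2 (mod 89) since 45·2 = 90 ≡ 1, so λ ≡ 53.
  x = λ² - 78 - 34 = 2809 - 112 ≡ 27; y = λ·(78 - 27) - 33 ≡ 0. → (27, 0)
5P: (27, 0) + (34, 15). λ = (15 - 0)/(34 - 27) ≡ 15/7 mod 89. 7⁻¹ ≡ 51 (mod 89) since 7·51 = 357 ≡ 1, so λ ≡ 53.
  x = λ² - 27 - 34 = 2809 - 61 ≡ 78; y = λ·(27 - 78) - 0 ≡ 56. → (78, 56)
6P: (78, 56) + (34, 15). λ = (15 - 56)/(34 - 78) ≡ 48/45 mod 89. 45⁻¹ ≡ 2 (mod 89), so λ ≡ 7.
  x = λ² - 78 - 34 = 49 - 112 ≡ 26; y = λ·(78 - 26) - 56 ≡ 41. → (26, 41)
7P: (26, 41) + (34, 15). λ = (15 - 41)/(34 - 26) ≡ 63/8 mod 89. 8⁻¹ ≡ 78 (mod 89) since 8·78 = 624 ≡ 1, so λ ≡ 19.
  x = λ² - 26 - 34 = 361 - 60 ≡ 34; y = λ·(26 - 34) - 41 ≡ 74. → (34, 74)
8P: (34, 74) + (34, 15): same x and y₁ ≡ -y₂, so the sum is O.
8P = O, so the order is 8.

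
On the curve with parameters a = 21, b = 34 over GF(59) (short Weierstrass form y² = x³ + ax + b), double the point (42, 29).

tangent at (42, 29): λ = (3·42² + 21)/(2·29) ≡ 3/58. 58⁻¹ ≡ 58 (mod 59) since 58·58 = 3364 ≡ 1, so λ ≡ 3·58 ≡ 56.
  x = λ² - 42 - 42 = 3136 - 84 ≡ 43; y = λ·(42 - 43) - 29 ≡ 33. → (43, 33)

(43, 33)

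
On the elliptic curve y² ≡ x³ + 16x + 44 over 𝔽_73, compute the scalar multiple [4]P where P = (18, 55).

(30, 52)

Repeated addition: build up to 4P.
2P: tangent at (18, 55): λ = (3·18² + 16)/(2·55) ≡ 39/37. 37⁻¹ ≡ 2 (mod 73), so λ ≡ 39·2 ≡ 5.
  x = λ² - 18 - 18 = 25 - 36 ≡ 62; y = λ·(18 - 62) - 55 ≡ 17. → (62, 17)
3P: (62, 17) + (18, 55). λ = (55 - 17)/(18 - 62) ≡ 38/29 mod 73. 29⁻¹ ≡ 68 (mod 73) since 29·68 = 1972 ≡ 1, so λ ≡ 29.
  x = λ² - 62 - 18 = 841 - 80 ≡ 31; y = λ·(62 - 31) - 17 ≡ 6. → (31, 6)
4P: (31, 6) + (18, 55). λ = (55 - 6)/(18 - 31) ≡ 49/60 mod 73. 60⁻¹ ≡ 28 (mod 73) since 60·28 = 1680 ≡ 1, so λ ≡ 58.
  x = λ² - 31 - 18 = 3364 - 49 ≡ 30; y = λ·(31 - 30) - 6 ≡ 52. → (30, 52)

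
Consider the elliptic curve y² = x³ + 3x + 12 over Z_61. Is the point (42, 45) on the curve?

no

y² = 45² ≡ 12; x³ + 3x + 12 = 74226 ≡ 50 (mod 61). 12 ≠ 50.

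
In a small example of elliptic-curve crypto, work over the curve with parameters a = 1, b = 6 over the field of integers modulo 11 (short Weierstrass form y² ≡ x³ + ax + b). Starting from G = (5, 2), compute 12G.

(5, 9)

Repeated addition: build up to 12G.
2G: tangent at (5, 2): λ = (3·5² + 1)/(2·2) ≡ 10/4. 4⁻¹ ≡ 3 (mod 11), so λ ≡ 10·3 ≡ 8.
  x = λ² - 5 - 5 = 64 - 10 ≡ 10; y = λ·(5 - 10) - 2 ≡ 2. → (10, 2)
3G: (10, 2) + (5, 2). λ = (2 - 2)/(5 - 10) ≡ 0/6 mod 11. 6⁻¹ ≡ 2 (mod 11), so λ ≡ 0.
  x = λ² - 10 - 5 = 0 - 15 ≡ 7; y = λ·(10 - 7) - 2 ≡ 9. → (7, 9)
4G: (7, 9) + (5, 2). λ = (2 - 9)/(5 - 7) ≡ 4/9 mod 11. 9⁻¹ ≡ 5 (mod 11), so λ ≡ 9.
  x = λ² - 7 - 5 = 81 - 12 ≡ 3; y = λ·(7 - 3) - 9 ≡ 5. → (3, 5)
5G: (3, 5) + (5, 2). λ = (2 - 5)/(5 - 3) ≡ 8/2 mod 11. 2⁻¹ ≡ 6 (mod 11), so λ ≡ 4.
  x = λ² - 3 - 5 = 16 - 8 ≡ 8; y = λ·(3 - 8) - 5 ≡ 8. → (8, 8)
6G: (8, 8) + (5, 2). λ = (2 - 8)/(5 - 8) ≡ 5/8 mod 11. 8⁻¹ ≡ 7 (mod 11), so λ ≡ 2.
  x = λ² - 8 - 5 = 4 - 13 ≡ 2; y = λ·(8 - 2) - 8 ≡ 4. → (2, 4)
7G: (2, 4) + (5, 2). λ = (2 - 4)/(5 - 2) ≡ 9/3 mod 11. 3⁻¹ ≡ 4 (mod 11), so λ ≡ 3.
  x = λ² - 2 - 5 = 9 - 7 ≡ 2; y = λ·(2 - 2) - 4 ≡ 7. → (2, 7)
8G: (2, 7) + (5, 2). λ = (2 - 7)/(5 - 2) ≡ 6/3 mod 11. 3⁻¹ ≡ 4 (mod 11), so λ ≡ 2.
  x = λ² - 2 - 5 = 4 - 7 ≡ 8; y = λ·(2 - 8) - 7 ≡ 3. → (8, 3)
9G: (8, 3) + (5, 2). λ = (2 - 3)/(5 - 8) ≡ 10/8 mod 11. 8⁻¹ ≡ 7 (mod 11) since 8·7 = 56 ≡ 1, so λ ≡ 4.
  x = λ² - 8 - 5 = 16 - 13 ≡ 3; y = λ·(8 - 3) - 3 ≡ 6. → (3, 6)
10G: (3, 6) + (5, 2). λ = (2 - 6)/(5 - 3) ≡ 7/2 mod 11. 2⁻¹ ≡ 6 (mod 11), so λ ≡ 9.
  x = λ² - 3 - 5 = 81 - 8 ≡ 7; y = λ·(3 - 7) - 6 ≡ 2. → (7, 2)
11G: (7, 2) + (5, 2). λ = (2 - 2)/(5 - 7) ≡ 0/9 mod 11. 9⁻¹ ≡ 5 (mod 11) since 9·5 = 45 ≡ 1, so λ ≡ 0.
  x = λ² - 7 - 5 = 0 - 12 ≡ 10; y = λ·(7 - 10) - 2 ≡ 9. → (10, 9)
12G: (10, 9) + (5, 2). λ = (2 - 9)/(5 - 10) ≡ 4/6 mod 11. 6⁻¹ ≡ 2 (mod 11), so λ ≡ 8.
  x = λ² - 10 - 5 = 64 - 15 ≡ 5; y = λ·(10 - 5) - 9 ≡ 9. → (5, 9)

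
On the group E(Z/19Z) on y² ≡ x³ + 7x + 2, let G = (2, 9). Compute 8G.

Double-and-add on 8 = (1000)₂. Start with G = (2, 9) for the leading 1-bit.
double: tangent at (2, 9): λ = (3·2² + 7)/(2·9) ≡ 0/18. 18⁻¹ ≡ 18 (mod 19), so λ ≡ 0·18 ≡ 0.
  x = λ² - 2 - 2 = 0 - 4 ≡ 15; y = λ·(2 - 15) - 9 ≡ 10. → (15, 10)
double: tangent at (15, 10): λ = (3·15² + 7)/(2·10) ≡ 17/1. 1⁻¹ ≡ 1 (mod 19), so λ ≡ 17·1 ≡ 17.
  x = λ² - 15 - 15 = 289 - 30 ≡ 12; y = λ·(15 - 12) - 10 ≡ 3. → (12, 3)
double: tangent at (12, 3): λ = (3·12² + 7)/(2·3) ≡ 2/6. 6⁻¹ ≡ 16 (mod 19), so λ ≡ 2·16 ≡ 13.
  x = λ² - 12 - 12 = 169 - 24 ≡ 12; y = λ·(12 - 12) - 3 ≡ 16. → (12, 16)

(12, 16)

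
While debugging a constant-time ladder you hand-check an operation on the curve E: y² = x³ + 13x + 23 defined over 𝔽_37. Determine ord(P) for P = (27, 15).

2P: tangent at (27, 15): λ = (3·27² + 13)/(2·15) ≡ 17/30. 30⁻¹ ≡ 21 (mod 37), so λ ≡ 17·21 ≡ 24.
  x = λ² - 27 - 27 = 576 - 54 ≡ 4; y = λ·(27 - 4) - 15 ≡ 19. → (4, 19)
3P: (4, 19) + (27, 15). λ = (15 - 19)/(27 - 4) ≡ 33/23 mod 37. 23⁻¹ ≡ 29 (mod 37) since 23·29 = 667 ≡ 1, so λ ≡ 32.
  x = λ² - 4 - 27 = 1024 - 31 ≡ 31; y = λ·(4 - 31) - 19 ≡ 5. → (31, 5)
4P: (31, 5) + (27, 15). λ = (15 - 5)/(27 - 31) ≡ 10/33 mod 37. 33⁻¹ ≡ 9 (mod 37), so λ ≡ 16.
  x = λ² - 31 - 27 = 256 - 58 ≡ 13; y = λ·(31 - 13) - 5 ≡ 24. → (13, 24)
5P: (13, 24) + (27, 15). λ = (15 - 24)/(27 - 13) ≡ 28/14 mod 37. 14⁻¹ ≡ 8 (mod 37) since 14·8 = 112 ≡ 1, so λ ≡ 2.
  x = λ² - 13 - 27 = 4 - 40 ≡ 1; y = λ·(13 - 1) - 24 ≡ 0. → (1, 0)
6P: (1, 0) + (27, 15). λ = (15 - 0)/(27 - 1) ≡ 15/26 mod 37. 26⁻¹ ≡ 10 (mod 37), so λ ≡ 2.
  x = λ² - 1 - 27 = 4 - 28 ≡ 13; y = λ·(1 - 13) - 0 ≡ 13. → (13, 13)
7P: (13, 13) + (27, 15). λ = (15 - 13)/(27 - 13) ≡ 2/14 mod 37. 14⁻¹ ≡ 8 (mod 37), so λ ≡ 16.
  x = λ² - 13 - 27 = 256 - 40 ≡ 31; y = λ·(13 - 31) - 13 ≡ 32. → (31, 32)
8P: (31, 32) + (27, 15). λ = (15 - 32)/(27 - 31) ≡ 20/33 mod 37. 33⁻¹ ≡ 9 (mod 37), so λ ≡ 32.
  x = λ² - 31 - 27 = 1024 - 58 ≡ 4; y = λ·(31 - 4) - 32 ≡ 18. → (4, 18)
9P: (4, 18) + (27, 15). λ = (15 - 18)/(27 - 4) ≡ 34/23 mod 37. 23⁻¹ ≡ 29 (mod 37), so λ ≡ 24.
  x = λ² - 4 - 27 = 576 - 31 ≡ 27; y = λ·(4 - 27) - 18 ≡ 22. → (27, 22)
10P: (27, 22) + (27, 15): same x and y₁ ≡ -y₂, so the sum is ∞.
10P = ∞, so the order is 10.

10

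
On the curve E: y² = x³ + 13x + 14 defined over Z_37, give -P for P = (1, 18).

-(1, 18) = (1, -18 mod 37) = (1, 19).

(1, 19)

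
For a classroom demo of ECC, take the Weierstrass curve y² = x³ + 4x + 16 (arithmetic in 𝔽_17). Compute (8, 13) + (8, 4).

O

The two points share x = 8 and their y-coordinates satisfy 13 + 4 ≡ 0 (mod 17), so they are inverses. Their sum is 𝒪.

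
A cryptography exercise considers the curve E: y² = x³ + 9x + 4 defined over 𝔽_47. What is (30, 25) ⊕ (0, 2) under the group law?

(30, 25) + (0, 2). λ = (2 - 25)/(0 - 30) ≡ 24/17 mod 47. 17⁻¹ ≡ 36 (mod 47) since 17·36 = 612 ≡ 1, so λ ≡ 18.
  x = λ² - 30 - 0 = 324 - 30 ≡ 12; y = λ·(30 - 12) - 25 ≡ 17. → (12, 17)

(12, 17)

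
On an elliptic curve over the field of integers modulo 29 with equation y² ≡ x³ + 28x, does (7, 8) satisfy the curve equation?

y² = 8² ≡ 6; x³ + 28x + 0 = 539 ≡ 17 (mod 29). 6 ≠ 17.

no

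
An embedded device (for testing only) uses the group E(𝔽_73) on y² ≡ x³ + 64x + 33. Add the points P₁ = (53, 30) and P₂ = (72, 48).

(13, 54)

(53, 30) + (72, 48). λ = (48 - 30)/(72 - 53) ≡ 18/19 mod 73. 19⁻¹ ≡ 50 (mod 73), so λ ≡ 24.
  x = λ² - 53 - 72 = 576 - 125 ≡ 13; y = λ·(53 - 13) - 30 ≡ 54. → (13, 54)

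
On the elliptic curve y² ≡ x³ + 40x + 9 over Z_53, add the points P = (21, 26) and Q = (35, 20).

(8, 29)

(21, 26) + (35, 20). λ = (20 - 26)/(35 - 21) ≡ 47/14 mod 53. 14⁻¹ ≡ 19 (mod 53), so λ ≡ 45.
  x = λ² - 21 - 35 = 2025 - 56 ≡ 8; y = λ·(21 - 8) - 26 ≡ 29. → (8, 29)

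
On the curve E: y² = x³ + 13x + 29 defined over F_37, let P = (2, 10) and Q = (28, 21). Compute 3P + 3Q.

First 3P:
Repeated addition: build up to 3P.
2P: tangent at (2, 10): λ = (3·2² + 13)/(2·10) ≡ 25/20. 20⁻¹ ≡ 13 (mod 37) since 20·13 = 260 ≡ 1, so λ ≡ 25·13 ≡ 29.
  x = λ² - 2 - 2 = 841 - 4 ≡ 23; y = λ·(2 - 23) - 10 ≡ 10. → (23, 10)
3P: (23, 10) + (2, 10). λ = (10 - 10)/(2 - 23) ≡ 0/16 mod 37. 16⁻¹ ≡ 7 (mod 37), so λ ≡ 0.
  x = λ² - 23 - 2 = 0 - 25 ≡ 12; y = λ·(23 - 12) - 10 ≡ 27. → (12, 27)
3P = (12, 27).
Next 3Q:
Repeated addition: build up to 3Q.
2Q: tangent at (28, 21): λ = (3·28² + 13)/(2·21) ≡ 34/5. 5⁻¹ ≡ 15 (mod 37) since 5·15 = 75 ≡ 1, so λ ≡ 34·15 ≡ 29.
  x = λ² - 28 - 28 = 841 - 56 ≡ 8; y = λ·(28 - 8) - 21 ≡ 4. → (8, 4)
3Q: (8, 4) + (28, 21). λ = (21 - 4)/(28 - 8) ≡ 17/20 mod 37. 20⁻¹ ≡ 13 (mod 37), so λ ≡ 36.
  x = λ² - 8 - 28 = 1296 - 36 ≡ 2; y = λ·(8 - 2) - 4 ≡ 27. → (2, 27)
3Q = (2, 27).
Finally 3P + 3Q:
(12, 27) + (2, 27). λ = (27 - 27)/(2 - 12) ≡ 0/27 mod 37. 27⁻¹ ≡ 11 (mod 37) since 27·11 = 297 ≡ 1, so λ ≡ 0.
  x = λ² - 12 - 2 = 0 - 14 ≡ 23; y = λ·(12 - 23) - 27 ≡ 10. → (23, 10)

(23, 10)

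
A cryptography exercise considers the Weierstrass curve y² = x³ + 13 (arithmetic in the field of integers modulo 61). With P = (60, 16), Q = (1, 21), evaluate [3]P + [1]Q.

First 3P:
Repeated addition: build up to 3P.
2P: tangent at (60, 16): λ = (3·60² + 0)/(2·16) ≡ 3/32. 32⁻¹ ≡ 21 (mod 61), so λ ≡ 3·21 ≡ 2.
  x = λ² - 60 - 60 = 4 - 120 ≡ 6; y = λ·(60 - 6) - 16 ≡ 31. → (6, 31)
3P: (6, 31) + (60, 16). λ = (16 - 31)/(60 - 6) ≡ 46/54 mod 61. 54⁻¹ ≡ 26 (mod 61) since 54·26 = 1404 ≡ 1, so λ ≡ 37.
  x = λ² - 6 - 60 = 1369 - 66 ≡ 22; y = λ·(6 - 22) - 31 ≡ 48. → (22, 48)
3P = (22, 48).
Finally 3P + Q:
(22, 48) + (1, 21). λ = (21 - 48)/(1 - 22) ≡ 34/40 mod 61. 40⁻¹ ≡ 29 (mod 61), so λ ≡ 10.
  x = λ² - 22 - 1 = 100 - 23 ≡ 16; y = λ·(22 - 16) - 48 ≡ 12. → (16, 12)

(16, 12)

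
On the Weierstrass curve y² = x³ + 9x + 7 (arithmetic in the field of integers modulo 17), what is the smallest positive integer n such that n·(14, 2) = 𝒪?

2P: tangent at (14, 2): λ = (3·14² + 9)/(2·2) ≡ 2/4. 4⁻¹ ≡ 13 (mod 17) since 4·13 = 52 ≡ 1, so λ ≡ 2·13 ≡ 9.
  x = λ² - 14 - 14 = 81 - 28 ≡ 2; y = λ·(14 - 2) - 2 ≡ 4. → (2, 4)
3P: (2, 4) + (14, 2). λ = (2 - 4)/(14 - 2) ≡ 15/12 mod 17. 12⁻¹ ≡ 10 (mod 17), so λ ≡ 14.
  x = λ² - 2 - 14 = 196 - 16 ≡ 10; y = λ·(2 - 10) - 4 ≡ 3. → (10, 3)
4P: (10, 3) + (14, 2). λ = (2 - 3)/(14 - 10) ≡ 16/4 mod 17. 4⁻¹ ≡ 13 (mod 17), so λ ≡ 4.
  x = λ² - 10 - 14 = 16 - 24 ≡ 9; y = λ·(10 - 9) - 3 ≡ 1. → (9, 1)
5P: (9, 1) + (14, 2). λ = (2 - 1)/(14 - 9) ≡ 1/5 mod 17. 5⁻¹ ≡ 7 (mod 17), so λ ≡ 7.
  x = λ² - 9 - 14 = 49 - 23 ≡ 9; y = λ·(9 - 9) - 1 ≡ 16. → (9, 16)
6P: (9, 16) + (14, 2). λ = (2 - 16)/(14 - 9) ≡ 3/5 mod 17. 5⁻¹ ≡ 7 (mod 17) since 5·7 = 35 ≡ 1, so λ ≡ 4.
  x = λ² - 9 - 14 = 16 - 23 ≡ 10; y = λ·(9 - 10) - 16 ≡ 14. → (10, 14)
7P: (10, 14) + (14, 2). λ = (2 - 14)/(14 - 10) ≡ 5/4 mod 17. 4⁻¹ ≡ 13 (mod 17), so λ ≡ 14.
  x = λ² - 10 - 14 = 196 - 24 ≡ 2; y = λ·(10 - 2) - 14 ≡ 13. → (2, 13)
8P: (2, 13) + (14, 2). λ = (2 - 13)/(14 - 2) ≡ 6/12 mod 17. 12⁻¹ ≡ 10 (mod 17), so λ ≡ 9.
  x = λ² - 2 - 14 = 81 - 16 ≡ 14; y = λ·(2 - 14) - 13 ≡ 15. → (14, 15)
9P: (14, 15) + (14, 2): same x and y₁ ≡ -y₂, so the sum is 𝒪.
9P = 𝒪, so the order is 9.

9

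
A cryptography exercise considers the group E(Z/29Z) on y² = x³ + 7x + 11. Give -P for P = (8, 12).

-(8, 12) = (8, -12 mod 29) = (8, 17).

(8, 17)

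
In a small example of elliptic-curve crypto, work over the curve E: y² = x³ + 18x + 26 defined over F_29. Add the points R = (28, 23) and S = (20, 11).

(5, 26)

(28, 23) + (20, 11). λ = (11 - 23)/(20 - 28) ≡ 17/21 mod 29. 21⁻¹ ≡ 18 (mod 29) since 21·18 = 378 ≡ 1, so λ ≡ 16.
  x = λ² - 28 - 20 = 256 - 48 ≡ 5; y = λ·(28 - 5) - 23 ≡ 26. → (5, 26)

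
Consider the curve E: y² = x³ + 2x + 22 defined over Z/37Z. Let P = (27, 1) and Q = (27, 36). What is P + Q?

O

The two points share x = 27 and their y-coordinates satisfy 1 + 36 ≡ 0 (mod 37), so they are inverses. Their sum is ∞.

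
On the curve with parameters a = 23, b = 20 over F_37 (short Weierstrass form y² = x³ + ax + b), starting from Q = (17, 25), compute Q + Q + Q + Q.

(1, 28)

Repeated addition: build up to 4Q.
2Q: tangent at (17, 25): λ = (3·17² + 23)/(2·25) ≡ 2/13. 13⁻¹ ≡ 20 (mod 37), so λ ≡ 2·20 ≡ 3.
  x = λ² - 17 - 17 = 9 - 34 ≡ 12; y = λ·(17 - 12) - 25 ≡ 27. → (12, 27)
3Q: (12, 27) + (17, 25). λ = (25 - 27)/(17 - 12) ≡ 35/5 mod 37. 5⁻¹ ≡ 15 (mod 37), so λ ≡ 7.
  x = λ² - 12 - 17 = 49 - 29 ≡ 20; y = λ·(12 - 20) - 27 ≡ 28. → (20, 28)
4Q: (20, 28) + (17, 25). λ = (25 - 28)/(17 - 20) ≡ 34/34 mod 37. 34⁻¹ ≡ 12 (mod 37) since 34·12 = 408 ≡ 1, so λ ≡ 1.
  x = λ² - 20 - 17 = 1 - 37 ≡ 1; y = λ·(20 - 1) - 28 ≡ 28. → (1, 28)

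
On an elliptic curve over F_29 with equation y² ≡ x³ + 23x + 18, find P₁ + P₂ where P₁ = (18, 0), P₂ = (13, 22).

(22, 6)

(18, 0) + (13, 22). λ = (22 - 0)/(13 - 18) ≡ 22/24 mod 29. 24⁻¹ ≡ 23 (mod 29), so λ ≡ 13.
  x = λ² - 18 - 13 = 169 - 31 ≡ 22; y = λ·(18 - 22) - 0 ≡ 6. → (22, 6)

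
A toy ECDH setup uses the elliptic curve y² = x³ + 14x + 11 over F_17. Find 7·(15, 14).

Write G = (15, 14).
Repeated addition: build up to 7G.
2G: tangent at (15, 14): λ = (3·15² + 14)/(2·14) ≡ 9/11. 11⁻¹ ≡ 14 (mod 17), so λ ≡ 9·14 ≡ 7.
  x = λ² - 15 - 15 = 49 - 30 ≡ 2; y = λ·(15 - 2) - 14 ≡ 9. → (2, 9)
3G: (2, 9) + (15, 14). λ = (14 - 9)/(15 - 2) ≡ 5/13 mod 17. 13⁻¹ ≡ 4 (mod 17), so λ ≡ 3.
  x = λ² - 2 - 15 = 9 - 17 ≡ 9; y = λ·(2 - 9) - 9 ≡ 4. → (9, 4)
4G: (9, 4) + (15, 14). λ = (14 - 4)/(15 - 9) ≡ 10/6 mod 17. 6⁻¹ ≡ 3 (mod 17) since 6·3 = 18 ≡ 1, so λ ≡ 13.
  x = λ² - 9 - 15 = 169 - 24 ≡ 9; y = λ·(9 - 9) - 4 ≡ 13. → (9, 13)
5G: (9, 13) + (15, 14). λ = (14 - 13)/(15 - 9) ≡ 1/6 mod 17. 6⁻¹ ≡ 3 (mod 17), so λ ≡ 3.
  x = λ² - 9 - 15 = 9 - 24 ≡ 2; y = λ·(9 - 2) - 13 ≡ 8. → (2, 8)
6G: (2, 8) + (15, 14). λ = (14 - 8)/(15 - 2) ≡ 6/13 mod 17. 13⁻¹ ≡ 4 (mod 17) since 13·4 = 52 ≡ 1, so λ ≡ 7.
  x = λ² - 2 - 15 = 49 - 17 ≡ 15; y = λ·(2 - 15) - 8 ≡ 3. → (15, 3)
7G: (15, 3) + (15, 14): same x and y₁ ≡ -y₂, so the sum is O.

O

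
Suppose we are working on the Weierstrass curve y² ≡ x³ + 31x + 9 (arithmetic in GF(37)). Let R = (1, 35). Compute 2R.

(24, 31)

tangent at (1, 35): λ = (3·1² + 31)/(2·35) ≡ 34/33. 33⁻¹ ≡ 9 (mod 37), so λ ≡ 34·9 ≡ 10.
  x = λ² - 1 - 1 = 100 - 2 ≡ 24; y = λ·(1 - 24) - 35 ≡ 31. → (24, 31)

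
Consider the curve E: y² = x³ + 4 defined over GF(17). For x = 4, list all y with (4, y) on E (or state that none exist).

x³ + 0x + 4 = 68 ≡ 0 (mod 17).
Only y = 0 satisfies y² ≡ 0.

0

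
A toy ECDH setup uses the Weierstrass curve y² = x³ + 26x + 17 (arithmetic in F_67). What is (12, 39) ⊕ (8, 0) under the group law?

(29, 13)

(12, 39) + (8, 0). λ = (0 - 39)/(8 - 12) ≡ 28/63 mod 67. 63⁻¹ ≡ 50 (mod 67) since 63·50 = 3150 ≡ 1, so λ ≡ 60.
  x = λ² - 12 - 8 = 3600 - 20 ≡ 29; y = λ·(12 - 29) - 39 ≡ 13. → (29, 13)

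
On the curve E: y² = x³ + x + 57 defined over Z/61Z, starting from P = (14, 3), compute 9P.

(19, 46)

Repeated addition: build up to 9P.
2P: tangent at (14, 3): λ = (3·14² + 1)/(2·3) ≡ 40/6. 6⁻¹ ≡ 51 (mod 61), so λ ≡ 40·51 ≡ 27.
  x = λ² - 14 - 14 = 729 - 28 ≡ 30; y = λ·(14 - 30) - 3 ≡ 53. → (30, 53)
3P: (30, 53) + (14, 3). λ = (3 - 53)/(14 - 30) ≡ 11/45 mod 61. 45⁻¹ ≡ 19 (mod 61), so λ ≡ 26.
  x = λ² - 30 - 14 = 676 - 44 ≡ 22; y = λ·(30 - 22) - 53 ≡ 33. → (22, 33)
4P: (22, 33) + (14, 3). λ = (3 - 33)/(14 - 22) ≡ 31/53 mod 61. 53⁻¹ ≡ 38 (mod 61), so λ ≡ 19.
  x = λ² - 22 - 14 = 361 - 36 ≡ 20; y = λ·(22 - 20) - 33 ≡ 5. → (20, 5)
5P: (20, 5) + (14, 3). λ = (3 - 5)/(14 - 20) ≡ 59/55 mod 61. 55⁻¹ ≡ 10 (mod 61), so λ ≡ 41.
  x = λ² - 20 - 14 = 1681 - 34 ≡ 0; y = λ·(20 - 0) - 5 ≡ 22. → (0, 22)
6P: (0, 22) + (14, 3). λ = (3 - 22)/(14 - 0) ≡ 42/14 mod 61. 14⁻¹ ≡ 48 (mod 61), so λ ≡ 3.
  x = λ² - 0 - 14 = 9 - 14 ≡ 56; y = λ·(0 - 56) - 22 ≡ 54. → (56, 54)
7P: (56, 54) + (14, 3). λ = (3 - 54)/(14 - 56) ≡ 10/19 mod 61. 19⁻¹ ≡ 45 (mod 61), so λ ≡ 23.
  x = λ² - 56 - 14 = 529 - 70 ≡ 32; y = λ·(56 - 32) - 54 ≡ 10. → (32, 10)
8P: (32, 10) + (14, 3). λ = (3 - 10)/(14 - 32) ≡ 54/43 mod 61. 43⁻¹ ≡ 44 (mod 61), so λ ≡ 58.
  x = λ² - 32 - 14 = 3364 - 46 ≡ 24; y = λ·(32 - 24) - 10 ≡ 27. → (24, 27)
9P: (24, 27) + (14, 3). λ = (3 - 27)/(14 - 24) ≡ 37/51 mod 61. 51⁻¹ ≡ 6 (mod 61), so λ ≡ 39.
  x = λ² - 24 - 14 = 1521 - 38 ≡ 19; y = λ·(24 - 19) - 27 ≡ 46. → (19, 46)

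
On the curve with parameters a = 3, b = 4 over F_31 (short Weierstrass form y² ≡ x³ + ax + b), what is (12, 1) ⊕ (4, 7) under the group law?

(2, 7)

(12, 1) + (4, 7). λ = (7 - 1)/(4 - 12) ≡ 6/23 mod 31. 23⁻¹ ≡ 27 (mod 31), so λ ≡ 7.
  x = λ² - 12 - 4 = 49 - 16 ≡ 2; y = λ·(12 - 2) - 1 ≡ 7. → (2, 7)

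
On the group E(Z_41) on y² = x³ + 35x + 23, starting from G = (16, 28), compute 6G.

Double-and-add on 6 = (110)₂. Start with G = (16, 28) for the leading 1-bit.
double: tangent at (16, 28): λ = (3·16² + 35)/(2·28) ≡ 24/15. 15⁻¹ ≡ 11 (mod 41), so λ ≡ 24·11 ≡ 18.
  x = λ² - 16 - 16 = 324 - 32 ≡ 5; y = λ·(16 - 5) - 28 ≡ 6. → (5, 6)
add G: (5, 6) + (16, 28). λ = (28 - 6)/(16 - 5) ≡ 22/11 mod 41. 11⁻¹ ≡ 15 (mod 41), so λ ≡ 2.
  x = λ² - 5 - 16 = 4 - 21 ≡ 24; y = λ·(5 - 24) - 6 ≡ 38. → (24, 38)
double: tangent at (24, 38): λ = (3·24² + 35)/(2·38) ≡ 0/35. 35⁻¹ ≡ 34 (mod 41), so λ ≡ 0·34 ≡ 0.
  x = λ² - 24 - 24 = 0 - 48 ≡ 34; y = λ·(24 - 34) - 38 ≡ 3. → (34, 3)

(34, 3)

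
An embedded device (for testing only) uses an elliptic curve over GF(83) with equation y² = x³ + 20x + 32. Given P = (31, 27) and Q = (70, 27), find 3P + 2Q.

(44, 5)

First 3P:
Repeated addition: build up to 3P.
2P: tangent at (31, 27): λ = (3·31² + 20)/(2·27) ≡ 81/54. 54⁻¹ ≡ 20 (mod 83), so λ ≡ 81·20 ≡ 43.
  x = λ² - 31 - 31 = 1849 - 62 ≡ 44; y = λ·(31 - 44) - 27 ≡ 78. → (44, 78)
3P: (44, 78) + (31, 27). λ = (27 - 78)/(31 - 44) ≡ 32/70 mod 83. 70⁻¹ ≡ 51 (mod 83), so λ ≡ 55.
  x = λ² - 44 - 31 = 3025 - 75 ≡ 45; y = λ·(44 - 45) - 78 ≡ 33. → (45, 33)
3P = (45, 33).
Next 2Q:
Repeated addition: build up to 2Q.
2Q: tangent at (70, 27): λ = (3·70² + 20)/(2·27) ≡ 29/54. 54⁻¹ ≡ 20 (mod 83), so λ ≡ 29·20 ≡ 82.
  x = λ² - 70 - 70 = 6724 - 140 ≡ 27; y = λ·(70 - 27) - 27 ≡ 13. → (27, 13)
2Q = (27, 13).
Finally 3P + 2Q:
(45, 33) + (27, 13). λ = (13 - 33)/(27 - 45) ≡ 63/65 mod 83. 65⁻¹ ≡ 23 (mod 83), so λ ≡ 38.
  x = λ² - 45 - 27 = 1444 - 72 ≡ 44; y = λ·(45 - 44) - 33 ≡ 5. → (44, 5)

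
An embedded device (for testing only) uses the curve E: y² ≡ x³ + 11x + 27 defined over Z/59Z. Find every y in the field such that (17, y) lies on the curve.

17, 42

x³ + 11x + 27 = 5127 ≡ 53 (mod 59).
Square roots of 53 mod 59: 17 and 42 (since 17² = 289 ≡ 53).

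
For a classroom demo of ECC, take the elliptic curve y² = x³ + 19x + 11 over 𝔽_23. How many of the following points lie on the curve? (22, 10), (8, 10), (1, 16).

(22, 10): 10² ≡ 8, rhs ≡ 14 → off.
(8, 10): 10² ≡ 8, rhs ≡ 8 → on.
(1, 16): 16² ≡ 3, rhs ≡ 8 → off.

1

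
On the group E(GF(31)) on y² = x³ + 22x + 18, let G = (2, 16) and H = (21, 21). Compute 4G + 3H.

First 4G:
Repeated addition: build up to 4G.
2G: tangent at (2, 16): λ = (3·2² + 22)/(2·16) ≡ 3/1. 1⁻¹ ≡ 1 (mod 31), so λ ≡ 3·1 ≡ 3.
  x = λ² - 2 - 2 = 9 - 4 ≡ 5; y = λ·(2 - 5) - 16 ≡ 6. → (5, 6)
3G: (5, 6) + (2, 16). λ = (16 - 6)/(2 - 5) ≡ 10/28 mod 31. 28⁻¹ ≡ 10 (mod 31) since 28·10 = 280 ≡ 1, so λ ≡ 7.
  x = λ² - 5 - 2 = 49 - 7 ≡ 11; y = λ·(5 - 11) - 6 ≡ 14. → (11, 14)
4G: (11, 14) + (2, 16). λ = (16 - 14)/(2 - 11) ≡ 2/22 mod 31. 22⁻¹ ≡ 24 (mod 31) since 22·24 = 528 ≡ 1, so λ ≡ 17.
  x = λ² - 11 - 2 = 289 - 13 ≡ 28; y = λ·(11 - 28) - 14 ≡ 7. → (28, 7)
4G = (28, 7).
Next 3H:
Repeated addition: build up to 3H.
2H: tangent at (21, 21): λ = (3·21² + 22)/(2·21) ≡ 12/11. 11⁻¹ ≡ 17 (mod 31), so λ ≡ 12·17 ≡ 18.
  x = λ² - 21 - 21 = 324 - 42 ≡ 3; y = λ·(21 - 3) - 21 ≡ 24. → (3, 24)
3H: (3, 24) + (21, 21). λ = (21 - 24)/(21 - 3) ≡ 28/18 mod 31. 18⁻¹ ≡ 19 (mod 31), so λ ≡ 5.
  x = λ² - 3 - 21 = 25 - 24 ≡ 1; y = λ·(3 - 1) - 24 ≡ 17. → (1, 17)
3H = (1, 17).
Finally 4G + 3H:
(28, 7) + (1, 17). λ = (17 - 7)/(1 - 28) ≡ 10/4 mod 31. 4⁻¹ ≡ 8 (mod 31), so λ ≡ 18.
  x = λ² - 28 - 1 = 324 - 29 ≡ 16; y = λ·(28 - 16) - 7 ≡ 23. → (16, 23)

(16, 23)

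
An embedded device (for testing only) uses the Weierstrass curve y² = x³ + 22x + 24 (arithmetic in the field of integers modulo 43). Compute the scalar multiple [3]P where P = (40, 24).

Repeated addition: build up to 3P.
2P: tangent at (40, 24): λ = (3·40² + 22)/(2·24) ≡ 6/5. 5⁻¹ ≡ 26 (mod 43) since 5·26 = 130 ≡ 1, so λ ≡ 6·26 ≡ 27.
  x = λ² - 40 - 40 = 729 - 80 ≡ 4; y = λ·(40 - 4) - 24 ≡ 2. → (4, 2)
3P: (4, 2) + (40, 24). λ = (24 - 2)/(40 - 4) ≡ 22/36 mod 43. 36⁻¹ ≡ 6 (mod 43), so λ ≡ 3.
  x = λ² - 4 - 40 = 9 - 44 ≡ 8; y = λ·(4 - 8) - 2 ≡ 29. → (8, 29)

(8, 29)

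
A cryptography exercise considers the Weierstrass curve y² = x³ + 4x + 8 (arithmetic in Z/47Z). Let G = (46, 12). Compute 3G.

(33, 34)

Repeated addition: build up to 3G.
2G: tangent at (46, 12): λ = (3·46² + 4)/(2·12) ≡ 7/24. 24⁻¹ ≡ 2 (mod 47) since 24·2 = 48 ≡ 1, so λ ≡ 7·2 ≡ 14.
  x = λ² - 46 - 46 = 196 - 92 ≡ 10; y = λ·(46 - 10) - 12 ≡ 22. → (10, 22)
3G: (10, 22) + (46, 12). λ = (12 - 22)/(46 - 10) ≡ 37/36 mod 47. 36⁻¹ ≡ 17 (mod 47), so λ ≡ 18.
  x = λ² - 10 - 46 = 324 - 56 ≡ 33; y = λ·(10 - 33) - 22 ≡ 34. → (33, 34)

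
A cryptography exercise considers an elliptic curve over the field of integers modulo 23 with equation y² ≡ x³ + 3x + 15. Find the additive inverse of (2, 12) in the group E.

-(2, 12) = (2, -12 mod 23) = (2, 11).

(2, 11)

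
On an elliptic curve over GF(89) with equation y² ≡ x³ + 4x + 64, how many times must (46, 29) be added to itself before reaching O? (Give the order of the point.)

12

2P: tangent at (46, 29): λ = (3·46² + 4)/(2·29) ≡ 33/58. 58⁻¹ ≡ 66 (mod 89), so λ ≡ 33·66 ≡ 42.
  x = λ² - 46 - 46 = 1764 - 92 ≡ 70; y = λ·(46 - 70) - 29 ≡ 31. → (70, 31)
3P: (70, 31) + (46, 29). λ = (29 - 31)/(46 - 70) ≡ 87/65 mod 89. 65⁻¹ ≡ 63 (mod 89), so λ ≡ 52.
  x = λ² - 70 - 46 = 2704 - 116 ≡ 7; y = λ·(70 - 7) - 31 ≡ 41. → (7, 41)
4P: (7, 41) + (46, 29). λ = (29 - 41)/(46 - 7) ≡ 77/39 mod 89. 39⁻¹ ≡ 16 (mod 89) since 39·16 = 624 ≡ 1, so λ ≡ 75.
  x = λ² - 7 - 46 = 5625 - 53 ≡ 54; y = λ·(7 - 54) - 41 ≡ 83. → (54, 83)
5P: (54, 83) + (46, 29). λ = (29 - 83)/(46 - 54) ≡ 35/81 mod 89. 81⁻¹ ≡ 11 (mod 89), so λ ≡ 29.
  x = λ² - 54 - 46 = 841 - 100 ≡ 29; y = λ·(54 - 29) - 83 ≡ 19. → (29, 19)
6P: (29, 19) + (46, 29). λ = (29 - 19)/(46 - 29) ≡ 10/17 mod 89. 17⁻¹ ≡ 21 (mod 89), so λ ≡ 32.
  x = λ² - 29 - 46 = 1024 - 75 ≡ 59; y = λ·(29 - 59) - 19 ≡ 0. → (59, 0)
7P: (59, 0) + (46, 29). λ = (29 - 0)/(46 - 59) ≡ 29/76 mod 89. 76⁻¹ ≡ 41 (mod 89), so λ ≡ 32.
  x = λ² - 59 - 46 = 1024 - 105 ≡ 29; y = λ·(59 - 29) - 0 ≡ 70. → (29, 70)
8P: (29, 70) + (46, 29). λ = (29 - 70)/(46 - 29) ≡ 48/17 mod 89. 17⁻¹ ≡ 21 (mod 89) since 17·21 = 357 ≡ 1, so λ ≡ 29.
  x = λ² - 29 - 46 = 841 - 75 ≡ 54; y = λ·(29 - 54) - 70 ≡ 6. → (54, 6)
9P: (54, 6) + (46, 29). λ = (29 - 6)/(46 - 54) ≡ 23/81 mod 89. 81⁻¹ ≡ 11 (mod 89), so λ ≡ 75.
  x = λ² - 54 - 46 = 5625 - 100 ≡ 7; y = λ·(54 - 7) - 6 ≡ 48. → (7, 48)
10P: (7, 48) + (46, 29). λ = (29 - 48)/(46 - 7) ≡ 70/39 mod 89. 39⁻¹ ≡ 16 (mod 89), so λ ≡ 52.
  x = λ² - 7 - 46 = 2704 - 53 ≡ 70; y = λ·(7 - 70) - 48 ≡ 58. → (70, 58)
11P: (70, 58) + (46, 29). λ = (29 - 58)/(46 - 70) ≡ 60/65 mod 89. 65⁻¹ ≡ 63 (mod 89) since 65·63 = 4095 ≡ 1, so λ ≡ 42.
  x = λ² - 70 - 46 = 1764 - 116 ≡ 46; y = λ·(70 - 46) - 58 ≡ 60. → (46, 60)
12P: (46, 60) + (46, 29): same x and y₁ ≡ -y₂, so the sum is O.
12P = O, so the order is 12.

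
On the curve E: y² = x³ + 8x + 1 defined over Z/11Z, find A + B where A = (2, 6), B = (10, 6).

(10, 5)

(2, 6) + (10, 6). λ = (6 - 6)/(10 - 2) ≡ 0/8 mod 11. 8⁻¹ ≡ 7 (mod 11) since 8·7 = 56 ≡ 1, so λ ≡ 0.
  x = λ² - 2 - 10 = 0 - 12 ≡ 10; y = λ·(2 - 10) - 6 ≡ 5. → (10, 5)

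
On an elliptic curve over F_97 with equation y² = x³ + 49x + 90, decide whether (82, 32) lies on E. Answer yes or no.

y² = 32² ≡ 54; x³ + 49x + 90 = 555476 ≡ 54 (mod 97). 54 = 54.

yes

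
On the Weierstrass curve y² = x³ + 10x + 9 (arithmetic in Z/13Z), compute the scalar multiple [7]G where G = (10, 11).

Double-and-add on 7 = (111)₂. Start with G = (10, 11) for the leading 1-bit.
double: tangent at (10, 11): λ = (3·10² + 10)/(2·11) ≡ 11/9. 9⁻¹ ≡ 3 (mod 13) since 9·3 = 27 ≡ 1, so λ ≡ 11·3 ≡ 7.
  x = λ² - 10 - 10 = 49 - 20 ≡ 3; y = λ·(10 - 3) - 11 ≡ 12. → (3, 12)
add G: (3, 12) + (10, 11). λ = (11 - 12)/(10 - 3) ≡ 12/7 mod 13. 7⁻¹ ≡ 2 (mod 13), so λ ≡ 11.
  x = λ² - 3 - 10 = 121 - 13 ≡ 4; y = λ·(3 - 4) - 12 ≡ 3. → (4, 3)
double: tangent at (4, 3): λ = (3·4² + 10)/(2·3) ≡ 6/6. 6⁻¹ ≡ 11 (mod 13), so λ ≡ 6·11 ≡ 1.
  x = λ² - 4 - 4 = 1 - 8 ≡ 6; y = λ·(4 - 6) - 3 ≡ 8. → (6, 8)
add G: (6, 8) + (10, 11). λ = (11 - 8)/(10 - 6) ≡ 3/4 mod 13. 4⁻¹ ≡ 10 (mod 13) since 4·10 = 40 ≡ 1, so λ ≡ 4.
  x = λ² - 6 - 10 = 16 - 16 ≡ 0; y = λ·(6 - 0) - 8 ≡ 3. → (0, 3)

(0, 3)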